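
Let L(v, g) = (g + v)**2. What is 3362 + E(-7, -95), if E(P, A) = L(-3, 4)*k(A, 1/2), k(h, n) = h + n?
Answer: 6535/2 ≈ 3267.5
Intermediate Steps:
E(P, A) = 1/2 + A (E(P, A) = (4 - 3)**2*(A + 1/2) = 1**2*(A + 1/2) = 1*(1/2 + A) = 1/2 + A)
3362 + E(-7, -95) = 3362 + (1/2 - 95) = 3362 - 189/2 = 6535/2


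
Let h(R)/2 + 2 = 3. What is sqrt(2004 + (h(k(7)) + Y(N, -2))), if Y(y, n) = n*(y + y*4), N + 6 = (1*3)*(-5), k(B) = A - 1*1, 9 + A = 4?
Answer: 2*sqrt(554) ≈ 47.074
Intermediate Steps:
A = -5 (A = -9 + 4 = -5)
k(B) = -6 (k(B) = -5 - 1*1 = -5 - 1 = -6)
h(R) = 2 (h(R) = -4 + 2*3 = -4 + 6 = 2)
N = -21 (N = -6 + (1*3)*(-5) = -6 + 3*(-5) = -6 - 15 = -21)
Y(y, n) = 5*n*y (Y(y, n) = n*(y + 4*y) = n*(5*y) = 5*n*y)
sqrt(2004 + (h(k(7)) + Y(N, -2))) = sqrt(2004 + (2 + 5*(-2)*(-21))) = sqrt(2004 + (2 + 210)) = sqrt(2004 + 212) = sqrt(2216) = 2*sqrt(554)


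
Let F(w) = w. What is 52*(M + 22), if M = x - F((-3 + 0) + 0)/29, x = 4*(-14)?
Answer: -51116/29 ≈ -1762.6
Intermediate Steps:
x = -56
M = -1621/29 (M = -56 - ((-3 + 0) + 0)/29 = -56 - (-3 + 0)/29 = -56 - (-3)/29 = -56 - 1*(-3/29) = -56 + 3/29 = -1621/29 ≈ -55.897)
52*(M + 22) = 52*(-1621/29 + 22) = 52*(-983/29) = -51116/29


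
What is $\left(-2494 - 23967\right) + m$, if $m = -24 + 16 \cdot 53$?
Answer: $-25637$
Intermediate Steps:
$m = 824$ ($m = -24 + 848 = 824$)
$\left(-2494 - 23967\right) + m = \left(-2494 - 23967\right) + 824 = -26461 + 824 = -25637$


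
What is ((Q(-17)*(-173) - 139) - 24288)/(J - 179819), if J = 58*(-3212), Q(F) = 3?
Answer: 24946/366115 ≈ 0.068137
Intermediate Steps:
J = -186296
((Q(-17)*(-173) - 139) - 24288)/(J - 179819) = ((3*(-173) - 139) - 24288)/(-186296 - 179819) = ((-519 - 139) - 24288)/(-366115) = (-658 - 24288)*(-1/366115) = -24946*(-1/366115) = 24946/366115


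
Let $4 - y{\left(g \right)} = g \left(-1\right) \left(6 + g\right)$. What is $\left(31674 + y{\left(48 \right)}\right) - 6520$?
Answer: $27750$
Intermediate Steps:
$y{\left(g \right)} = 4 + g \left(6 + g\right)$ ($y{\left(g \right)} = 4 - g \left(-1\right) \left(6 + g\right) = 4 - - g \left(6 + g\right) = 4 + g \left(6 + g\right)$)
$\left(31674 + y{\left(48 \right)}\right) - 6520 = \left(31674 + \left(4 + 48^{2} + 6 \cdot 48\right)\right) - 6520 = \left(31674 + \left(4 + 2304 + 288\right)\right) - 6520 = \left(31674 + 2596\right) - 6520 = 34270 - 6520 = 27750$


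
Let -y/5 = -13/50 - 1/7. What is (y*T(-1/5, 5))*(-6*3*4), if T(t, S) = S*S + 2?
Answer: -137052/35 ≈ -3915.8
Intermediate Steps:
T(t, S) = 2 + S² (T(t, S) = S² + 2 = 2 + S²)
y = 141/70 (y = -5*(-13/50 - 1/7) = -5*(-13*1/50 - 1*⅐) = -5*(-13/50 - ⅐) = -5*(-141/350) = 141/70 ≈ 2.0143)
(y*T(-1/5, 5))*(-6*3*4) = (141*(2 + 5²)/70)*(-6*3*4) = (141*(2 + 25)/70)*(-18*4) = ((141/70)*27)*(-72) = (3807/70)*(-72) = -137052/35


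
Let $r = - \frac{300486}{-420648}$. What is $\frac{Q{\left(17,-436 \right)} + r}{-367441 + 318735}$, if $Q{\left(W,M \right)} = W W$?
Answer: $- \frac{20311293}{3414680248} \approx -0.0059482$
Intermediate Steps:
$Q{\left(W,M \right)} = W^{2}$
$r = \frac{50081}{70108}$ ($r = \left(-300486\right) \left(- \frac{1}{420648}\right) = \frac{50081}{70108} \approx 0.71434$)
$\frac{Q{\left(17,-436 \right)} + r}{-367441 + 318735} = \frac{17^{2} + \frac{50081}{70108}}{-367441 + 318735} = \frac{289 + \frac{50081}{70108}}{-48706} = \frac{20311293}{70108} \left(- \frac{1}{48706}\right) = - \frac{20311293}{3414680248}$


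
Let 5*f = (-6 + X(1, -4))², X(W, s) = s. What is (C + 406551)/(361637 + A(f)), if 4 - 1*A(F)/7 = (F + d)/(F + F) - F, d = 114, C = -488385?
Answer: -545560/2411877 ≈ -0.22620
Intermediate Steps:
f = 20 (f = (-6 - 4)²/5 = (⅕)*(-10)² = (⅕)*100 = 20)
A(F) = 28 + 7*F - 7*(114 + F)/(2*F) (A(F) = 28 - 7*((F + 114)/(F + F) - F) = 28 - 7*((114 + F)/((2*F)) - F) = 28 - 7*((114 + F)*(1/(2*F)) - F) = 28 - 7*((114 + F)/(2*F) - F) = 28 - 7*(-F + (114 + F)/(2*F)) = 28 + (7*F - 7*(114 + F)/(2*F)) = 28 + 7*F - 7*(114 + F)/(2*F))
(C + 406551)/(361637 + A(f)) = (-488385 + 406551)/(361637 + (49/2 - 399/20 + 7*20)) = -81834/(361637 + (49/2 - 399*1/20 + 140)) = -81834/(361637 + (49/2 - 399/20 + 140)) = -81834/(361637 + 2891/20) = -81834/7235631/20 = -81834*20/7235631 = -545560/2411877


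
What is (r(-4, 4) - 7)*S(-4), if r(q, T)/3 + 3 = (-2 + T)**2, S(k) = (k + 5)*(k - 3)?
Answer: 28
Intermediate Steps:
S(k) = (-3 + k)*(5 + k) (S(k) = (5 + k)*(-3 + k) = (-3 + k)*(5 + k))
r(q, T) = -9 + 3*(-2 + T)**2
(r(-4, 4) - 7)*S(-4) = ((-9 + 3*(-2 + 4)**2) - 7)*(-15 + (-4)**2 + 2*(-4)) = ((-9 + 3*2**2) - 7)*(-15 + 16 - 8) = ((-9 + 3*4) - 7)*(-7) = ((-9 + 12) - 7)*(-7) = (3 - 7)*(-7) = -4*(-7) = 28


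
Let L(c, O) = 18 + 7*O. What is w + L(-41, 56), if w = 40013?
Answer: 40423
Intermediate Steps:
w + L(-41, 56) = 40013 + (18 + 7*56) = 40013 + (18 + 392) = 40013 + 410 = 40423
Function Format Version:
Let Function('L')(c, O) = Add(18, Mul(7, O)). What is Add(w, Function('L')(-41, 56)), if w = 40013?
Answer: 40423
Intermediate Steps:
Add(w, Function('L')(-41, 56)) = Add(40013, Add(18, Mul(7, 56))) = Add(40013, Add(18, 392)) = Add(40013, 410) = 40423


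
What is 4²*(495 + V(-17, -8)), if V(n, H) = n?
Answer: 7648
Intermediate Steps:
4²*(495 + V(-17, -8)) = 4²*(495 - 17) = 16*478 = 7648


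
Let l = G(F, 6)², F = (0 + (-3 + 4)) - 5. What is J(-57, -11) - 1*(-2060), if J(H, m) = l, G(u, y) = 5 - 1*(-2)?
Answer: 2109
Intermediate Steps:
F = -4 (F = (0 + 1) - 5 = 1 - 5 = -4)
G(u, y) = 7 (G(u, y) = 5 + 2 = 7)
l = 49 (l = 7² = 49)
J(H, m) = 49
J(-57, -11) - 1*(-2060) = 49 - 1*(-2060) = 49 + 2060 = 2109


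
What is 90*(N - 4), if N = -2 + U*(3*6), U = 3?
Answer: 4320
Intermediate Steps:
N = 52 (N = -2 + 3*(3*6) = -2 + 3*18 = -2 + 54 = 52)
90*(N - 4) = 90*(52 - 4) = 90*48 = 4320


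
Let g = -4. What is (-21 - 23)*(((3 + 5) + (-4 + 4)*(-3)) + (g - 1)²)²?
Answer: -47916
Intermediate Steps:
(-21 - 23)*(((3 + 5) + (-4 + 4)*(-3)) + (g - 1)²)² = (-21 - 23)*(((3 + 5) + (-4 + 4)*(-3)) + (-4 - 1)²)² = -44*((8 + 0*(-3)) + (-5)²)² = -44*((8 + 0) + 25)² = -44*(8 + 25)² = -44*33² = -44*1089 = -47916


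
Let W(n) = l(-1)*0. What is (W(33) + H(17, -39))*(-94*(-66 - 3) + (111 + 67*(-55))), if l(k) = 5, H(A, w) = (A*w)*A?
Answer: -32821152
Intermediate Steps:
H(A, w) = w*A²
W(n) = 0 (W(n) = 5*0 = 0)
(W(33) + H(17, -39))*(-94*(-66 - 3) + (111 + 67*(-55))) = (0 - 39*17²)*(-94*(-66 - 3) + (111 + 67*(-55))) = (0 - 39*289)*(-94*(-69) + (111 - 3685)) = (0 - 11271)*(6486 - 3574) = -11271*2912 = -32821152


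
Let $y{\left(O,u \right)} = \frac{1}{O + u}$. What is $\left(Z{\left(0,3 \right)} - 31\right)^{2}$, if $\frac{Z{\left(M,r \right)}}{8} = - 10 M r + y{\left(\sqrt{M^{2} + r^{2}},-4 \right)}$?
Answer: $1521$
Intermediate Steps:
$Z{\left(M,r \right)} = \frac{8}{-4 + \sqrt{M^{2} + r^{2}}} - 80 M r$ ($Z{\left(M,r \right)} = 8 \left(- 10 M r + \frac{1}{\sqrt{M^{2} + r^{2}} - 4}\right) = 8 \left(- 10 M r + \frac{1}{-4 + \sqrt{M^{2} + r^{2}}}\right) = 8 \left(\frac{1}{-4 + \sqrt{M^{2} + r^{2}}} - 10 M r\right) = \frac{8}{-4 + \sqrt{M^{2} + r^{2}}} - 80 M r$)
$\left(Z{\left(0,3 \right)} - 31\right)^{2} = \left(\frac{8 \left(1 - 0 \cdot 3 \left(-4 + \sqrt{0^{2} + 3^{2}}\right)\right)}{-4 + \sqrt{0^{2} + 3^{2}}} - 31\right)^{2} = \left(\frac{8 \left(1 - 0 \cdot 3 \left(-4 + \sqrt{0 + 9}\right)\right)}{-4 + \sqrt{0 + 9}} - 31\right)^{2} = \left(\frac{8 \left(1 - 0 \cdot 3 \left(-4 + \sqrt{9}\right)\right)}{-4 + \sqrt{9}} - 31\right)^{2} = \left(\frac{8 \left(1 - 0 \cdot 3 \left(-4 + 3\right)\right)}{-4 + 3} - 31\right)^{2} = \left(\frac{8 \left(1 - 0 \cdot 3 \left(-1\right)\right)}{-1} - 31\right)^{2} = \left(8 \left(-1\right) \left(1 + 0\right) - 31\right)^{2} = \left(8 \left(-1\right) 1 - 31\right)^{2} = \left(-8 - 31\right)^{2} = \left(-39\right)^{2} = 1521$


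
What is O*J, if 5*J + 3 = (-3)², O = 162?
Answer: 972/5 ≈ 194.40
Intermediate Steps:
J = 6/5 (J = -⅗ + (⅕)*(-3)² = -⅗ + (⅕)*9 = -⅗ + 9/5 = 6/5 ≈ 1.2000)
O*J = 162*(6/5) = 972/5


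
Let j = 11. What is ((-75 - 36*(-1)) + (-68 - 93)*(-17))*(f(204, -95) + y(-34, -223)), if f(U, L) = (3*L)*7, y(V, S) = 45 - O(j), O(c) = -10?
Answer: -5234120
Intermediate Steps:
y(V, S) = 55 (y(V, S) = 45 - 1*(-10) = 45 + 10 = 55)
f(U, L) = 21*L
((-75 - 36*(-1)) + (-68 - 93)*(-17))*(f(204, -95) + y(-34, -223)) = ((-75 - 36*(-1)) + (-68 - 93)*(-17))*(21*(-95) + 55) = ((-75 + 36) - 161*(-17))*(-1995 + 55) = (-39 + 2737)*(-1940) = 2698*(-1940) = -5234120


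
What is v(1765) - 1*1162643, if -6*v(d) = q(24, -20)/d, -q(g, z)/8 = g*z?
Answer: -410413107/353 ≈ -1.1626e+6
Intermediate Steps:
q(g, z) = -8*g*z
v(d) = -640/d (v(d) = -(-8*24*(-20))/(6*d) = -640/d)
v(1765) - 1*1162643 = -640/1765 - 1*1162643 = -640*1/1765 - 1162643 = -128/353 - 1162643 = -410413107/353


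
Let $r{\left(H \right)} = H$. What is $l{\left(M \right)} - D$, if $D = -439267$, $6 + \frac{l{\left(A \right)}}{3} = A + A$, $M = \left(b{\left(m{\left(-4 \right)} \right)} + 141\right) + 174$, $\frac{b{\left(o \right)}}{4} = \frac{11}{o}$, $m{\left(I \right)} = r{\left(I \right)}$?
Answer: $441073$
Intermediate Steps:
$m{\left(I \right)} = I$
$b{\left(o \right)} = \frac{44}{o}$ ($b{\left(o \right)} = 4 \frac{11}{o} = \frac{44}{o}$)
$M = 304$ ($M = \left(\frac{44}{-4} + 141\right) + 174 = \left(44 \left(- \frac{1}{4}\right) + 141\right) + 174 = \left(-11 + 141\right) + 174 = 130 + 174 = 304$)
$l{\left(A \right)} = -18 + 6 A$ ($l{\left(A \right)} = -18 + 3 \left(A + A\right) = -18 + 3 \cdot 2 A = -18 + 6 A$)
$l{\left(M \right)} - D = \left(-18 + 6 \cdot 304\right) - -439267 = \left(-18 + 1824\right) + 439267 = 1806 + 439267 = 441073$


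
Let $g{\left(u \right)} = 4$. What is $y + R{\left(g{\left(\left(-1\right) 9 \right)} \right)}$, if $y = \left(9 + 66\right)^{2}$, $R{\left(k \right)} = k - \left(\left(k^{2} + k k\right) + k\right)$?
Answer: $5593$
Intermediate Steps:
$R{\left(k \right)} = - 2 k^{2}$ ($R{\left(k \right)} = k - \left(\left(k^{2} + k^{2}\right) + k\right) = k - \left(2 k^{2} + k\right) = k - \left(k + 2 k^{2}\right) = - 2 k^{2}$)
$y = 5625$ ($y = 75^{2} = 5625$)
$y + R{\left(g{\left(\left(-1\right) 9 \right)} \right)} = 5625 - 2 \cdot 4^{2} = 5625 - 32 = 5593$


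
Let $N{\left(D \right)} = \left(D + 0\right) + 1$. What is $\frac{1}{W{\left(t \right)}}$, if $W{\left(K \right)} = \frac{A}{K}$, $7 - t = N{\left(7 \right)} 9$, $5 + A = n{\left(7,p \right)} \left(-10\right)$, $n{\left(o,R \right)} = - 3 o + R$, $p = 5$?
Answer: $- \frac{13}{31} \approx -0.41935$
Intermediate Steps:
$n{\left(o,R \right)} = R - 3 o$
$N{\left(D \right)} = 1 + D$ ($N{\left(D \right)} = D + 1 = 1 + D$)
$A = 155$ ($A = -5 + \left(5 - 21\right) \left(-10\right) = -5 - -160 = -5 + 160 = 155$)
$t = -65$ ($t = 7 - \left(1 + 7\right) 9 = 7 - 8 \cdot 9 = 7 - 72 = -65$)
$W{\left(K \right)} = \frac{155}{K}$
$\frac{1}{W{\left(t \right)}} = \frac{1}{155 \frac{1}{-65}} = \frac{1}{155 \left(- \frac{1}{65}\right)} = \frac{1}{- \frac{31}{13}} = - \frac{13}{31}$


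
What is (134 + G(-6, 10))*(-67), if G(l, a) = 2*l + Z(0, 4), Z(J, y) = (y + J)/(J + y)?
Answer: -8241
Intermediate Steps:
Z(J, y) = 1 (Z(J, y) = (J + y)/(J + y) = 1)
G(l, a) = 1 + 2*l (G(l, a) = 2*l + 1 = 1 + 2*l)
(134 + G(-6, 10))*(-67) = (134 + (1 + 2*(-6)))*(-67) = (134 + (1 - 12))*(-67) = (134 - 11)*(-67) = 123*(-67) = -8241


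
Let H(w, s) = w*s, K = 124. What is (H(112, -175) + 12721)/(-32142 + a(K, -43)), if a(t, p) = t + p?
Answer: 2293/10687 ≈ 0.21456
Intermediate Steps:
a(t, p) = p + t
H(w, s) = s*w
(H(112, -175) + 12721)/(-32142 + a(K, -43)) = (-175*112 + 12721)/(-32142 + (-43 + 124)) = (-19600 + 12721)/(-32142 + 81) = -6879/(-32061) = -6879*(-1/32061) = 2293/10687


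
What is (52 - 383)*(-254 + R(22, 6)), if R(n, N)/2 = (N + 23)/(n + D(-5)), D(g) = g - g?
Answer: 915215/11 ≈ 83201.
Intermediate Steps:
D(g) = 0
R(n, N) = 2*(23 + N)/n (R(n, N) = 2*((N + 23)/(n + 0)) = 2*((23 + N)/n) = 2*(23 + N)/n)
(52 - 383)*(-254 + R(22, 6)) = (52 - 383)*(-254 + 2*(23 + 6)/22) = -331*(-254 + 2*(1/22)*29) = -331*(-254 + 29/11) = -331*(-2765/11) = 915215/11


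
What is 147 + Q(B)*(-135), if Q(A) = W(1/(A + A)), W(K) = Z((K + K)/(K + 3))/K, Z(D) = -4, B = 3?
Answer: 3387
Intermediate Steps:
W(K) = -4/K
Q(A) = -8*A
147 + Q(B)*(-135) = 147 - 8*3*(-135) = 147 - 24*(-135) = 147 + 3240 = 3387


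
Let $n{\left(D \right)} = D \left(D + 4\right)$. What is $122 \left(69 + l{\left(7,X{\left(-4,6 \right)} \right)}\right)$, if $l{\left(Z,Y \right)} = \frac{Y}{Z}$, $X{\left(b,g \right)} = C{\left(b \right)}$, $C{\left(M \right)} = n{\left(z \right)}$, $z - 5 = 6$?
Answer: $\frac{79056}{7} \approx 11294.0$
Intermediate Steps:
$z = 11$ ($z = 5 + 6 = 11$)
$n{\left(D \right)} = D \left(4 + D\right)$
$C{\left(M \right)} = 165$ ($C{\left(M \right)} = 11 \left(4 + 11\right) = 11 \cdot 15 = 165$)
$X{\left(b,g \right)} = 165$
$122 \left(69 + l{\left(7,X{\left(-4,6 \right)} \right)}\right) = 122 \left(69 + \frac{165}{7}\right) = 122 \cdot \frac{648}{7} = \frac{79056}{7}$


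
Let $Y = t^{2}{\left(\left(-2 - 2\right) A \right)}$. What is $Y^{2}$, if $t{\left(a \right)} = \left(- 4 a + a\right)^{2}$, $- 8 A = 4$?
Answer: $1679616$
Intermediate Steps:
$A = - \frac{1}{2}$ ($A = \left(- \frac{1}{8}\right) 4 = - \frac{1}{2} \approx -0.5$)
$t{\left(a \right)} = 9 a^{2}$ ($t{\left(a \right)} = \left(- 3 a\right)^{2} = 9 a^{2}$)
$Y = 1296$ ($Y = \left(9 \left(\left(-2 - 2\right) \left(- \frac{1}{2}\right)\right)^{2}\right)^{2} = \left(9 \left(\left(-4\right) \left(- \frac{1}{2}\right)\right)^{2}\right)^{2} = \left(9 \cdot 2^{2}\right)^{2} = \left(9 \cdot 4\right)^{2} = 36^{2} = 1296$)
$Y^{2} = 1296^{2} = 1679616$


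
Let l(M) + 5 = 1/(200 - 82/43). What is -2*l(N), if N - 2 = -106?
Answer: 42547/4259 ≈ 9.9899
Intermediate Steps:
N = -104 (N = 2 - 106 = -104)
l(M) = -42547/8518 (l(M) = -5 + 1/(200 - 82/43) = -5 + 1/(8518/43) = -5 + 43/8518 = -42547/8518)
-2*l(N) = -2*(-42547/8518) = 42547/4259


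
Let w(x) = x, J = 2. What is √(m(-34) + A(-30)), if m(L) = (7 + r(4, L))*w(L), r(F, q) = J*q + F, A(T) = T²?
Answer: √2838 ≈ 53.273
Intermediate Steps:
r(F, q) = F + 2*q (r(F, q) = 2*q + F = F + 2*q)
m(L) = L*(11 + 2*L) (m(L) = (7 + (4 + 2*L))*L = (11 + 2*L)*L = L*(11 + 2*L))
√(m(-34) + A(-30)) = √(-34*(11 + 2*(-34)) + (-30)²) = √(-34*(11 - 68) + 900) = √(-34*(-57) + 900) = √(1938 + 900) = √2838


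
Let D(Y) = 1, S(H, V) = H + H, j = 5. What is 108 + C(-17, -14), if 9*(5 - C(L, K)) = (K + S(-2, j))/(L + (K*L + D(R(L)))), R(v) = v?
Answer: 12544/111 ≈ 113.01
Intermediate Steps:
S(H, V) = 2*H
C(L, K) = 5 - (-4 + K)/(9*(1 + L + K*L)) (C(L, K) = 5 - (K + 2*(-2))/(9*(L + (K*L + 1))) = 5 - (K - 4)/(9*(L + (1 + K*L))) = 5 - (-4 + K)/(9*(1 + L + K*L)))
108 + C(-17, -14) = 108 + (49 - 1*(-14) + 45*(-17) + 45*(-14)*(-17))/(9*(1 - 17 - 14*(-17))) = 108 + (49 + 14 - 765 + 10710)/(9*(1 - 17 + 238)) = 108 + (⅑)*10008/222 = 108 + (⅑)*(1/222)*10008 = 108 + 556/111 = 12544/111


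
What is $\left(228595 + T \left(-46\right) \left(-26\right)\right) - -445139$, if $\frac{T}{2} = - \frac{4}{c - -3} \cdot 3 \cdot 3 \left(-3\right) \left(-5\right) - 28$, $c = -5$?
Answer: $1252598$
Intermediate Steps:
$T = 484$ ($T = 2 \left(- \frac{4}{-5 - -3} \cdot 3 \cdot 3 \left(-3\right) \left(-5\right) - 28\right) = 2 \left(- \frac{4}{-5 + 3} \cdot 3 \left(\left(-9\right) \left(-5\right)\right) - 28\right) = 2 \left(- \frac{4}{-2} \cdot 3 \cdot 45 - 28\right) = 2 \left(\left(-4\right) \left(- \frac{1}{2}\right) 3 \cdot 45 - 28\right) = 2 \left(2 \cdot 3 \cdot 45 - 28\right) = 2 \left(6 \cdot 45 - 28\right) = 2 \left(270 - 28\right) = 2 \cdot 242 = 484$)
$\left(228595 + T \left(-46\right) \left(-26\right)\right) - -445139 = \left(228595 + 484 \left(-46\right) \left(-26\right)\right) - -445139 = \left(228595 - -578864\right) + 445139 = \left(228595 + 578864\right) + 445139 = 807459 + 445139 = 1252598$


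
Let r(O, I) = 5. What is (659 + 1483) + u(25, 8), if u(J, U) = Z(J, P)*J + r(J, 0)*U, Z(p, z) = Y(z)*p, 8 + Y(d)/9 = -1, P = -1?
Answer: -48443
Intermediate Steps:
Y(d) = -81 (Y(d) = -72 + 9*(-1) = -72 - 9 = -81)
Z(p, z) = -81*p
u(J, U) = -81*J**2 + 5*U (u(J, U) = (-81*J)*J + 5*U = -81*J**2 + 5*U)
(659 + 1483) + u(25, 8) = (659 + 1483) + (-81*25**2 + 5*8) = 2142 + (-81*625 + 40) = 2142 + (-50625 + 40) = 2142 - 50585 = -48443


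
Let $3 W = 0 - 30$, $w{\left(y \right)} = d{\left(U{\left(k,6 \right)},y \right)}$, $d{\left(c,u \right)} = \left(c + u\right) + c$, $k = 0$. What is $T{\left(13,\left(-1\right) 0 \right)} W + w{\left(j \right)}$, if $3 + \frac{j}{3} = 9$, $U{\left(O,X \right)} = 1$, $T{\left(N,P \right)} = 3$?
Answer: $-10$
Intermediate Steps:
$j = 18$ ($j = -9 + 3 \cdot 9 = -9 + 27 = 18$)
$d{\left(c,u \right)} = u + 2 c$
$w{\left(y \right)} = 2 + y$ ($w{\left(y \right)} = y + 2 \cdot 1 = y + 2 = 2 + y$)
$W = -10$ ($W = \frac{0 - 30}{3} = \frac{1}{3} \left(-30\right) = -10$)
$T{\left(13,\left(-1\right) 0 \right)} W + w{\left(j \right)} = 3 \left(-10\right) + \left(2 + 18\right) = -30 + 20 = -10$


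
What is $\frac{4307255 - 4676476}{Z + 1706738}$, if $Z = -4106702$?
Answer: $\frac{369221}{2399964} \approx 0.15384$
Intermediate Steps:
$\frac{4307255 - 4676476}{Z + 1706738} = \frac{4307255 - 4676476}{-4106702 + 1706738} = - \frac{369221}{-2399964} = \left(-369221\right) \left(- \frac{1}{2399964}\right) = \frac{369221}{2399964}$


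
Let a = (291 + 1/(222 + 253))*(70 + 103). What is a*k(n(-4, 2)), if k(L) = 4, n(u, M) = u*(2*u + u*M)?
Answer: 95652392/475 ≈ 2.0137e+5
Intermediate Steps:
n(u, M) = u*(2*u + M*u)
a = 23913098/475 (a = (291 + 1/475)*173 = (138226/475)*173 = 23913098/475 ≈ 50343.)
a*k(n(-4, 2)) = (23913098/475)*4 = 95652392/475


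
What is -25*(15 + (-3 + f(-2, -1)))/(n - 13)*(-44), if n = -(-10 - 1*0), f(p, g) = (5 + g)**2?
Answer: -30800/3 ≈ -10267.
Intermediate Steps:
n = 10 (n = -(-10 + 0) = -1*(-10) = 10)
-25*(15 + (-3 + f(-2, -1)))/(n - 13)*(-44) = -25*(15 + (-3 + (5 - 1)**2))/(10 - 13)*(-44) = -25*(15 + (-3 + 4**2))/(-3)*(-44) = -25*(15 + (-3 + 16))*(-1)/3*(-44) = -25*(15 + 13)*(-1)/3*(-44) = -700*(-1)/3*(-44) = -25*(-28/3)*(-44) = (700/3)*(-44) = -30800/3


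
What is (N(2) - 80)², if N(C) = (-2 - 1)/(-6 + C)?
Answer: 100489/16 ≈ 6280.6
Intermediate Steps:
N(C) = -3/(-6 + C)
(N(2) - 80)² = (-3/(-6 + 2) - 80)² = (-3/(-4) - 80)² = (-3*(-¼) - 80)² = (¾ - 80)² = (-317/4)² = 100489/16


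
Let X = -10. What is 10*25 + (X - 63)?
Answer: 177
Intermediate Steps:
10*25 + (X - 63) = 10*25 + (-10 - 63) = 250 - 73 = 177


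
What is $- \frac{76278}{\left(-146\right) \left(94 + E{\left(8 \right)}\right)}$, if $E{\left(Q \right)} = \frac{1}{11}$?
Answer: $\frac{139843}{25185} \approx 5.5526$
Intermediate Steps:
$E{\left(Q \right)} = \frac{1}{11}$
$- \frac{76278}{\left(-146\right) \left(94 + E{\left(8 \right)}\right)} = - \frac{76278}{\left(-146\right) \left(94 + \frac{1}{11}\right)} = - \frac{76278}{\left(-146\right) \frac{1035}{11}} = - \frac{76278}{- \frac{151110}{11}} = \left(-76278\right) \left(- \frac{11}{151110}\right) = \frac{139843}{25185}$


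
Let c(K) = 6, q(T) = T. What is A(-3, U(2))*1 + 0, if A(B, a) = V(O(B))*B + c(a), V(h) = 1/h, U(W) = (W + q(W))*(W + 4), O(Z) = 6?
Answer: 11/2 ≈ 5.5000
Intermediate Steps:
U(W) = 2*W*(4 + W) (U(W) = (W + W)*(W + 4) = (2*W)*(4 + W) = 2*W*(4 + W))
V(h) = 1/h
A(B, a) = 6 + B/6 (A(B, a) = B/6 + 6 = 6 + B/6)
A(-3, U(2))*1 + 0 = (6 + (⅙)*(-3))*1 + 0 = (6 - ½)*1 + 0 = (11/2)*1 + 0 = 11/2 + 0 = 11/2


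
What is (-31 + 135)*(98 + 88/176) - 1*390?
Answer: 9854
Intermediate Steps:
(-31 + 135)*(98 + 88/176) - 1*390 = 104*(98 + 88*(1/176)) - 390 = 104*(98 + 1/2) - 390 = 104*(197/2) - 390 = 10244 - 390 = 9854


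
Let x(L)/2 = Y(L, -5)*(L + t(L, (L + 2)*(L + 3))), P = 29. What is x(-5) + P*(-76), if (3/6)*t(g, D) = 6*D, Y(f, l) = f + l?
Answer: -3544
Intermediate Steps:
t(g, D) = 12*D (t(g, D) = 2*(6*D) = 12*D)
x(L) = 2*(-5 + L)*(L + 12*(2 + L)*(3 + L)) (x(L) = 2*((L - 5)*(L + 12*((L + 2)*(L + 3)))) = 2*((-5 + L)*(L + 12*((2 + L)*(3 + L)))) = 2*((-5 + L)*(L + 12*(2 + L)*(3 + L))) = 2*(-5 + L)*(L + 12*(2 + L)*(3 + L)))
x(-5) + P*(-76) = 2*(-5 - 5)*(72 + 12*(-5)² + 61*(-5)) + 29*(-76) = 2*(-10)*(72 + 12*25 - 305) - 2204 = 2*(-10)*(72 + 300 - 305) - 2204 = 2*(-10)*67 - 2204 = -1340 - 2204 = -3544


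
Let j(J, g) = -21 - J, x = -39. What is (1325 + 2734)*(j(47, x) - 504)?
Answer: -2321748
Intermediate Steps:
(1325 + 2734)*(j(47, x) - 504) = (1325 + 2734)*((-21 - 1*47) - 504) = 4059*((-21 - 47) - 504) = 4059*(-68 - 504) = 4059*(-572) = -2321748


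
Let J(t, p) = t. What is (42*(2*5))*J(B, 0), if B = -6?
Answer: -2520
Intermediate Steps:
(42*(2*5))*J(B, 0) = (42*(2*5))*(-6) = (42*10)*(-6) = 420*(-6) = -2520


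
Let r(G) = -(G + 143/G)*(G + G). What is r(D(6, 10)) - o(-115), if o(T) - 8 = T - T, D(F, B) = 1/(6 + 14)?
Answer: -58801/200 ≈ -294.00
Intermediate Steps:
D(F, B) = 1/20
o(T) = 8 (o(T) = 8 + (T - T) = 8 + 0 = 8)
r(G) = -2*G*(G + 143/G) (r(G) = -(G + 143/G)*2*G = -2*G*(G + 143/G))
r(D(6, 10)) - o(-115) = (-286 - 2*(1/20)²) - 1*8 = (-286 - 2*1/400) - 8 = (-286 - 1/200) - 8 = -57201/200 - 8 = -58801/200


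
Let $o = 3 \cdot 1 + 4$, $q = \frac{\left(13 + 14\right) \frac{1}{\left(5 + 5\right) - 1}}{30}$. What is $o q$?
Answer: $\frac{7}{10} \approx 0.7$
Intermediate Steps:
$q = \frac{1}{10}$ ($q = \frac{27}{10 - 1} \cdot \frac{1}{30} = \frac{27}{9} \cdot \frac{1}{30} = 27 \cdot \frac{1}{9} \cdot \frac{1}{30} = 3 \cdot \frac{1}{30} = \frac{1}{10} \approx 0.1$)
$o = 7$ ($o = 3 + 4 = 7$)
$o q = 7 \cdot \frac{1}{10} = \frac{7}{10}$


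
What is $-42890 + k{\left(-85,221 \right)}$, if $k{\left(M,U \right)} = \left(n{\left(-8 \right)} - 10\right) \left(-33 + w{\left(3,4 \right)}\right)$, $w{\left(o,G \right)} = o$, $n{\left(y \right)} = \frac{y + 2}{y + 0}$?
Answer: $- \frac{85225}{2} \approx -42613.0$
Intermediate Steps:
$n{\left(y \right)} = \frac{2 + y}{y}$
$k{\left(M,U \right)} = \frac{555}{2}$ ($k{\left(M,U \right)} = \left(\frac{2 - 8}{-8} - 10\right) \left(-33 + 3\right) = \left(\left(- \frac{1}{8}\right) \left(-6\right) - 10\right) \left(-30\right) = \left(\frac{3}{4} - 10\right) \left(-30\right) = \left(- \frac{37}{4}\right) \left(-30\right) = \frac{555}{2}$)
$-42890 + k{\left(-85,221 \right)} = -42890 + \frac{555}{2} = - \frac{85225}{2}$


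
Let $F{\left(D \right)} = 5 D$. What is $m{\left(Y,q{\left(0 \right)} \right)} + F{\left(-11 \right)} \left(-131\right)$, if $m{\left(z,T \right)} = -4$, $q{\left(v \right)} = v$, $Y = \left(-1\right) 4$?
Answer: $7201$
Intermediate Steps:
$Y = -4$
$m{\left(Y,q{\left(0 \right)} \right)} + F{\left(-11 \right)} \left(-131\right) = -4 + 5 \left(-11\right) \left(-131\right) = -4 - -7205 = -4 + 7205 = 7201$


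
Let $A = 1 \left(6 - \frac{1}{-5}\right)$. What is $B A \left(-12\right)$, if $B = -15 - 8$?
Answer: $\frac{8556}{5} \approx 1711.2$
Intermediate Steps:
$B = -23$ ($B = -15 - 8 = -23$)
$A = \frac{31}{5}$ ($A = 1 \left(6 - - \frac{1}{5}\right) = 1 \left(6 + \frac{1}{5}\right) = 1 \cdot \frac{31}{5} = \frac{31}{5} \approx 6.2$)
$B A \left(-12\right) = \left(-23\right) \frac{31}{5} \left(-12\right) = \left(- \frac{713}{5}\right) \left(-12\right) = \frac{8556}{5}$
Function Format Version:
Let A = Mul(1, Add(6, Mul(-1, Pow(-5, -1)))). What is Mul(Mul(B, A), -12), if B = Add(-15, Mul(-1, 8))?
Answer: Rational(8556, 5) ≈ 1711.2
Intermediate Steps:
B = -23 (B = Add(-15, -8) = -23)
A = Rational(31, 5) (A = Mul(1, Add(6, Mul(-1, Rational(-1, 5)))) = Mul(1, Add(6, Rational(1, 5))) = Mul(1, Rational(31, 5)) = Rational(31, 5) ≈ 6.2000)
Mul(Mul(B, A), -12) = Mul(Mul(-23, Rational(31, 5)), -12) = Mul(Rational(-713, 5), -12) = Rational(8556, 5)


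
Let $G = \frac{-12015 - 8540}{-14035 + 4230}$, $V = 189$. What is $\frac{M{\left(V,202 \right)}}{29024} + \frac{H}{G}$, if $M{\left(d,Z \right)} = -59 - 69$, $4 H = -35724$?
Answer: $- \frac{15884934181}{3728677} \approx -4260.2$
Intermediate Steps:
$H = -8931$ ($H = \frac{1}{4} \left(-35724\right) = -8931$)
$G = \frac{4111}{1961}$ ($G = - \frac{20555}{-9805} = \left(-20555\right) \left(- \frac{1}{9805}\right) = \frac{4111}{1961} \approx 2.0964$)
$M{\left(d,Z \right)} = -128$
$\frac{M{\left(V,202 \right)}}{29024} + \frac{H}{G} = - \frac{128}{29024} - \frac{8931}{\frac{4111}{1961}} = \left(-128\right) \frac{1}{29024} - \frac{17513691}{4111} = - \frac{4}{907} - \frac{17513691}{4111} = - \frac{15884934181}{3728677}$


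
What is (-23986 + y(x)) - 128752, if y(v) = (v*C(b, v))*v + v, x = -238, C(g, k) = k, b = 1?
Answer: -13634248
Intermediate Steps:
y(v) = v + v³ (y(v) = (v*v)*v + v = v²*v + v = v³ + v = v + v³)
(-23986 + y(x)) - 128752 = (-23986 + (-238 + (-238)³)) - 128752 = (-23986 + (-238 - 13481272)) - 128752 = (-23986 - 13481510) - 128752 = -13505496 - 128752 = -13634248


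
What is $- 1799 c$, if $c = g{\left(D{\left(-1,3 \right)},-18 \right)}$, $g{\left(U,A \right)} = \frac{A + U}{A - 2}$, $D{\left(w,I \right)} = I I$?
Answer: $- \frac{16191}{20} \approx -809.55$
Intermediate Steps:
$D{\left(w,I \right)} = I^{2}$
$g{\left(U,A \right)} = \frac{A + U}{-2 + A}$
$c = \frac{9}{20}$ ($c = \frac{-18 + 3^{2}}{-2 - 18} = \frac{-18 + 9}{-20} = \left(- \frac{1}{20}\right) \left(-9\right) = \frac{9}{20} \approx 0.45$)
$- 1799 c = \left(-1799\right) \frac{9}{20} = - \frac{16191}{20}$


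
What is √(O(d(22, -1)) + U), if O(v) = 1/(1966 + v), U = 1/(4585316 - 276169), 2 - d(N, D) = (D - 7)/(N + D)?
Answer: √4031518971793950454/89061450196 ≈ 0.022545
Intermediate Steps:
d(N, D) = 2 - (-7 + D)/(D + N) (d(N, D) = 2 - (D - 7)/(N + D) = 2 - (-7 + D)/(D + N))
U = 1/4309147 ≈ 2.3206e-7
√(O(d(22, -1)) + U) = √(1/(1966 + (7 - 1 + 2*22)/(-1 + 22)) + 1/4309147) = √(1/(1966 + (7 - 1 + 44)/21) + 1/4309147) = √(1/(1966 + (1/21)*50) + 1/4309147) = √(1/(1966 + 50/21) + 1/4309147) = √(1/(41336/21) + 1/4309147) = √(21/41336 + 1/4309147) = √(90533423/178122900392) = √4031518971793950454/89061450196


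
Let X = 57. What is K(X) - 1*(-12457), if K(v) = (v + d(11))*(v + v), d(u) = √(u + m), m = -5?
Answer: 18955 + 114*√6 ≈ 19234.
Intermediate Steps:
d(u) = √(-5 + u) (d(u) = √(u - 5) = √(-5 + u))
K(v) = 2*v*(v + √6) (K(v) = (v + √(-5 + 11))*(v + v) = (v + √6)*(2*v) = 2*v*(v + √6))
K(X) - 1*(-12457) = 2*57*(57 + √6) - 1*(-12457) = (6498 + 114*√6) + 12457 = 18955 + 114*√6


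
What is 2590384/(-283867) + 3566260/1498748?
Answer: -717497327953/106361274629 ≈ -6.7458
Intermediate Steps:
2590384/(-283867) + 3566260/1498748 = 2590384*(-1/283867) + 3566260*(1/1498748) = -2590384/283867 + 891565/374687 = -717497327953/106361274629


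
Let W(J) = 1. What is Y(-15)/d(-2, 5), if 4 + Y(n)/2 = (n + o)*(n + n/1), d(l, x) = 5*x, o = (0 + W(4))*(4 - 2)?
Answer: 772/25 ≈ 30.880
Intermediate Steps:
o = 2 (o = (0 + 1)*(4 - 2) = 1*2 = 2)
Y(n) = -8 + 4*n*(2 + n) (Y(n) = -8 + 2*((n + 2)*(n + n/1)) = -8 + 2*((2 + n)*(n + n*1)) = -8 + 2*((2 + n)*(n + n)) = -8 + 2*((2 + n)*(2*n)) = -8 + 2*(2*n*(2 + n)) = -8 + 4*n*(2 + n))
Y(-15)/d(-2, 5) = (-8 + 4*(-15)² + 8*(-15))/((5*5)) = (-8 + 4*225 - 120)/25 = (-8 + 900 - 120)*(1/25) = 772*(1/25) = 772/25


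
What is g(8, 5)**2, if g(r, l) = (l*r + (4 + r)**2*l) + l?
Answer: 585225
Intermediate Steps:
g(r, l) = l + l*r + l*(4 + r)**2 (g(r, l) = (l*r + l*(4 + r)**2) + l = l + l*r + l*(4 + r)**2)
g(8, 5)**2 = (5*(1 + 8 + (4 + 8)**2))**2 = (5*(1 + 8 + 12**2))**2 = (5*(1 + 8 + 144))**2 = (5*153)**2 = 765**2 = 585225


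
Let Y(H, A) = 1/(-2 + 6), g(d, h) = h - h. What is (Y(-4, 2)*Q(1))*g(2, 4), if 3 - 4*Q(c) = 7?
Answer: 0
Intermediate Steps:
Q(c) = -1 (Q(c) = ¾ - ¼*7 = ¾ - 7/4 = -1)
g(d, h) = 0
Y(H, A) = ¼ (Y(H, A) = 1/4 = ¼)
(Y(-4, 2)*Q(1))*g(2, 4) = ((¼)*(-1))*0 = -¼*0 = 0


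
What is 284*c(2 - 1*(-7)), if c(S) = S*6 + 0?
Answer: 15336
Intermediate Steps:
c(S) = 6*S (c(S) = 6*S + 0 = 6*S)
284*c(2 - 1*(-7)) = 284*(6*(2 - 1*(-7))) = 284*(6*(2 + 7)) = 284*(6*9) = 284*54 = 15336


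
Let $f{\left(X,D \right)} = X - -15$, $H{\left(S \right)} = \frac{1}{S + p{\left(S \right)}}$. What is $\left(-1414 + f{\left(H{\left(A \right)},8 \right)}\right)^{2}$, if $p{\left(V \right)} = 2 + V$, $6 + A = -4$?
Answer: $\frac{634183489}{324} \approx 1.9574 \cdot 10^{6}$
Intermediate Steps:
$A = -10$ ($A = -6 - 4 = -10$)
$H{\left(S \right)} = \frac{1}{2 + 2 S}$ ($H{\left(S \right)} = \frac{1}{S + \left(2 + S\right)} = \frac{1}{2 + 2 S}$)
$f{\left(X,D \right)} = 15 + X$ ($f{\left(X,D \right)} = X + 15 = 15 + X$)
$\left(-1414 + f{\left(H{\left(A \right)},8 \right)}\right)^{2} = \left(-1414 + \left(15 + \frac{1}{2 \left(1 - 10\right)}\right)\right)^{2} = \left(-1414 + \left(15 + \frac{1}{2 \left(-9\right)}\right)\right)^{2} = \left(-1414 + \left(15 + \frac{1}{2} \left(- \frac{1}{9}\right)\right)\right)^{2} = \left(-1414 + \left(15 - \frac{1}{18}\right)\right)^{2} = \left(-1414 + \frac{269}{18}\right)^{2} = \left(- \frac{25183}{18}\right)^{2} = \frac{634183489}{324}$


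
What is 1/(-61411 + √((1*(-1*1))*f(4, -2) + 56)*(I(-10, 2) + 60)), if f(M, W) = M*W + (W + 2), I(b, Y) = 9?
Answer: -1/60859 ≈ -1.6431e-5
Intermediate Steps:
f(M, W) = 2 + W + M*W (f(M, W) = M*W + (2 + W) = 2 + W + M*W)
1/(-61411 + √((1*(-1*1))*f(4, -2) + 56)*(I(-10, 2) + 60)) = 1/(-61411 + √((1*(-1*1))*(2 - 2 + 4*(-2)) + 56)*(9 + 60)) = 1/(-61411 + √((1*(-1))*(2 - 2 - 8) + 56)*69) = 1/(-61411 + √(-1*(-8) + 56)*69) = 1/(-61411 + √(8 + 56)*69) = 1/(-61411 + √64*69) = 1/(-61411 + 8*69) = 1/(-61411 + 552) = 1/(-60859) = -1/60859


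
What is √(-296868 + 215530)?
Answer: I*√81338 ≈ 285.2*I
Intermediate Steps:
√(-296868 + 215530) = √(-81338) = I*√81338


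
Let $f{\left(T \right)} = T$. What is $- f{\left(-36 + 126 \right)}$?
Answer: $-90$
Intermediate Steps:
$- f{\left(-36 + 126 \right)} = - (-36 + 126) = \left(-1\right) 90 = -90$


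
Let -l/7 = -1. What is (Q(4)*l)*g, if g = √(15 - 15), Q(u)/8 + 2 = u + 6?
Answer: 0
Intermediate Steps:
l = 7 (l = -7*(-1) = 7)
Q(u) = 32 + 8*u (Q(u) = -16 + 8*(u + 6) = -16 + 8*(6 + u) = -16 + (48 + 8*u) = 32 + 8*u)
g = 0 (g = √0 = 0)
(Q(4)*l)*g = ((32 + 8*4)*7)*0 = ((32 + 32)*7)*0 = (64*7)*0 = 448*0 = 0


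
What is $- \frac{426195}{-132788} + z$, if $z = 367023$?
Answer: $\frac{48736676319}{132788} \approx 3.6703 \cdot 10^{5}$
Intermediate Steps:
$- \frac{426195}{-132788} + z = - \frac{426195}{-132788} + 367023 = \left(-426195\right) \left(- \frac{1}{132788}\right) + 367023 = \frac{426195}{132788} + 367023 = \frac{48736676319}{132788}$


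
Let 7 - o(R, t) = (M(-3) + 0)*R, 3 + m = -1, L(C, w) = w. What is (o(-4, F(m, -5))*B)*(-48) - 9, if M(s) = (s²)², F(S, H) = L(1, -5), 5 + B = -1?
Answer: 95319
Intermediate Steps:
B = -6 (B = -5 - 1 = -6)
m = -4 (m = -3 - 1 = -4)
F(S, H) = -5
M(s) = s⁴
o(R, t) = 7 - 81*R (o(R, t) = 7 - ((-3)⁴ + 0)*R = 7 - (81 + 0)*R = 7 - 81*R)
(o(-4, F(m, -5))*B)*(-48) - 9 = ((7 - 81*(-4))*(-6))*(-48) - 9 = ((7 + 324)*(-6))*(-48) - 9 = (331*(-6))*(-48) - 9 = -1986*(-48) - 9 = 95328 - 9 = 95319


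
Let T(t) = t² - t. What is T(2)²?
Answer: 4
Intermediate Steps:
T(2)² = (2*(-1 + 2))² = (2*1)² = 2² = 4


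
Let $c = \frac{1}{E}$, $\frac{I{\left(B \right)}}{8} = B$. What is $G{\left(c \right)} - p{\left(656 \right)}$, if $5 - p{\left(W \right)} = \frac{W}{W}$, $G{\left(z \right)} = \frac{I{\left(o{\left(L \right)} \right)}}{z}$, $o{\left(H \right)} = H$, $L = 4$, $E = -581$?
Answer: $-18596$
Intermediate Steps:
$I{\left(B \right)} = 8 B$
$c = - \frac{1}{581}$ ($c = \frac{1}{-581} = - \frac{1}{581} \approx -0.0017212$)
$G{\left(z \right)} = \frac{32}{z}$ ($G{\left(z \right)} = \frac{8 \cdot 4}{z} = \frac{32}{z}$)
$p{\left(W \right)} = 4$ ($p{\left(W \right)} = 5 - \frac{W}{W} = 5 - 1 = 4$)
$G{\left(c \right)} - p{\left(656 \right)} = \frac{32}{- \frac{1}{581}} - 4 = 32 \left(-581\right) - 4 = -18592 - 4 = -18596$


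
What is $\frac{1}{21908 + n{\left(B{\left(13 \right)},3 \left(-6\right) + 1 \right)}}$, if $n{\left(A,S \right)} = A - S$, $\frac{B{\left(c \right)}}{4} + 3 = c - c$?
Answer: $\frac{1}{21913} \approx 4.5635 \cdot 10^{-5}$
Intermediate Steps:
$B{\left(c \right)} = -12$ ($B{\left(c \right)} = -12 + 4 \left(c - c\right) = -12 + 4 \cdot 0 = -12 + 0 = -12$)
$\frac{1}{21908 + n{\left(B{\left(13 \right)},3 \left(-6\right) + 1 \right)}} = \frac{1}{21908 - \left(13 - 18\right)} = \frac{1}{21908 - -5} = \frac{1}{21908 + \left(-12 + 17\right)} = \frac{1}{21908 + 5} = \frac{1}{21913}$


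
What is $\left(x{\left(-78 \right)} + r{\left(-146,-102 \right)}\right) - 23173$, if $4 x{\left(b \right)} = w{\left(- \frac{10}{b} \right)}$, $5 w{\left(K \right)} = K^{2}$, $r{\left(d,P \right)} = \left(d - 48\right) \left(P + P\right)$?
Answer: $\frac{99795857}{6084} \approx 16403.0$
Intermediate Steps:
$r{\left(d,P \right)} = 2 P \left(-48 + d\right)$ ($r{\left(d,P \right)} = \left(-48 + d\right) 2 P = 2 P \left(-48 + d\right)$)
$w{\left(K \right)} = \frac{K^{2}}{5}$
$x{\left(b \right)} = \frac{5}{b^{2}}$ ($x{\left(b \right)} = \frac{\frac{1}{5} \left(- \frac{10}{b}\right)^{2}}{4} = \frac{\frac{1}{5} \frac{100}{b^{2}}}{4} = \frac{20 \frac{1}{b^{2}}}{4} = \frac{5}{b^{2}}$)
$\left(x{\left(-78 \right)} + r{\left(-146,-102 \right)}\right) - 23173 = \left(\frac{5}{6084} + 2 \left(-102\right) \left(-48 - 146\right)\right) - 23173 = \left(5 \cdot \frac{1}{6084} + 2 \left(-102\right) \left(-194\right)\right) - 23173 = \left(\frac{5}{6084} + 39576\right) - 23173 = \frac{240780389}{6084} - 23173 = \frac{99795857}{6084}$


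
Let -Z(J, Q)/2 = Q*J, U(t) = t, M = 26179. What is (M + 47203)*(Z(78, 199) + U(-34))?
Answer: -2280565796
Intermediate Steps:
Z(J, Q) = -2*J*Q (Z(J, Q) = -2*Q*J = -2*J*Q)
(M + 47203)*(Z(78, 199) + U(-34)) = (26179 + 47203)*(-2*78*199 - 34) = 73382*(-31044 - 34) = 73382*(-31078) = -2280565796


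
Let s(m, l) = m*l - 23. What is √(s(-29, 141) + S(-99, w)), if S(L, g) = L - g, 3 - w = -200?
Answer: I*√4414 ≈ 66.438*I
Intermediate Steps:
w = 203 (w = 3 - 1*(-200) = 3 + 200 = 203)
s(m, l) = -23 + l*m (s(m, l) = l*m - 23 = -23 + l*m)
√(s(-29, 141) + S(-99, w)) = √((-23 + 141*(-29)) + (-99 - 1*203)) = √((-23 - 4089) + (-99 - 203)) = √(-4112 - 302) = √(-4414) = I*√4414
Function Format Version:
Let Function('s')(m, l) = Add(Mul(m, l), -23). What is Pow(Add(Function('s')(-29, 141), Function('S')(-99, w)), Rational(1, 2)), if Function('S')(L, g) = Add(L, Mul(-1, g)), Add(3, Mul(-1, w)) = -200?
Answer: Mul(I, Pow(4414, Rational(1, 2))) ≈ Mul(66.438, I)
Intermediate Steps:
w = 203 (w = Add(3, Mul(-1, -200)) = Add(3, 200) = 203)
Function('s')(m, l) = Add(-23, Mul(l, m)) (Function('s')(m, l) = Add(Mul(l, m), -23) = Add(-23, Mul(l, m)))
Pow(Add(Function('s')(-29, 141), Function('S')(-99, w)), Rational(1, 2)) = Pow(Add(Add(-23, Mul(141, -29)), Add(-99, Mul(-1, 203))), Rational(1, 2)) = Pow(Add(Add(-23, -4089), Add(-99, -203)), Rational(1, 2)) = Pow(Add(-4112, -302), Rational(1, 2)) = Pow(-4414, Rational(1, 2)) = Mul(I, Pow(4414, Rational(1, 2)))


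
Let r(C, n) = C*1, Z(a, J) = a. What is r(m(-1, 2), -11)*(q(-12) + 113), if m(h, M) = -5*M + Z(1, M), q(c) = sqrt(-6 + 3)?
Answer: -1017 - 9*I*sqrt(3) ≈ -1017.0 - 15.588*I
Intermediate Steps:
q(c) = I*sqrt(3) (q(c) = sqrt(-3) = I*sqrt(3))
m(h, M) = 1 - 5*M (m(h, M) = -5*M + 1 = 1 - 5*M)
r(C, n) = C
r(m(-1, 2), -11)*(q(-12) + 113) = (1 - 5*2)*(I*sqrt(3) + 113) = (1 - 10)*(113 + I*sqrt(3)) = -9*(113 + I*sqrt(3)) = -1017 - 9*I*sqrt(3)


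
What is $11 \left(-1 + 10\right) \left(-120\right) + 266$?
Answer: $-11614$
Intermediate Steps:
$11 \left(-1 + 10\right) \left(-120\right) + 266 = 11 \cdot 9 \left(-120\right) + 266 = 99 \left(-120\right) + 266 = -11880 + 266 = -11614$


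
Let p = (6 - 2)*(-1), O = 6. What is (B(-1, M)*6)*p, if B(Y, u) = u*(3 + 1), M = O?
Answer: -576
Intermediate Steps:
M = 6
B(Y, u) = 4*u (B(Y, u) = u*4 = 4*u)
p = -4 (p = 4*(-1) = -4)
(B(-1, M)*6)*p = ((4*6)*6)*(-4) = (24*6)*(-4) = 144*(-4) = -576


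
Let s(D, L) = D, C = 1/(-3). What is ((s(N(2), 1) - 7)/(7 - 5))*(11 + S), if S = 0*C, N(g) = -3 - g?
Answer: -66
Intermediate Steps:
C = -⅓ ≈ -0.33333
S = 0 (S = 0*(-⅓) = 0)
((s(N(2), 1) - 7)/(7 - 5))*(11 + S) = (((-3 - 1*2) - 7)/(7 - 5))*(11 + 0) = (((-3 - 2) - 7)/2)*11 = ((-5 - 7)*(½))*11 = -12*½*11 = -6*11 = -66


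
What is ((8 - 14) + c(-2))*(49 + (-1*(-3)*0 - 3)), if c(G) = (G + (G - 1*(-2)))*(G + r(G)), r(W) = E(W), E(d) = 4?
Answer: -460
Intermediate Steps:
r(W) = 4
c(G) = (2 + 2*G)*(4 + G) (c(G) = (G + (G - 1*(-2)))*(G + 4) = (G + (G + 2))*(4 + G) = (G + (2 + G))*(4 + G) = (2 + 2*G)*(4 + G))
((8 - 14) + c(-2))*(49 + (-1*(-3)*0 - 3)) = ((8 - 14) + (8 + 2*(-2)² + 10*(-2)))*(49 + (-1*(-3)*0 - 3)) = (-6 + (8 + 2*4 - 20))*(49 + (3*0 - 3)) = (-6 + (8 + 8 - 20))*(49 + (0 - 3)) = (-6 - 4)*(49 - 3) = -10*46 = -460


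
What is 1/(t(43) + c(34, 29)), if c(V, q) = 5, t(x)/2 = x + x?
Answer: 1/177 ≈ 0.0056497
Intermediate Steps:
t(x) = 4*x (t(x) = 2*(x + x) = 2*(2*x) = 4*x)
1/(t(43) + c(34, 29)) = 1/(4*43 + 5) = 1/(172 + 5) = 1/177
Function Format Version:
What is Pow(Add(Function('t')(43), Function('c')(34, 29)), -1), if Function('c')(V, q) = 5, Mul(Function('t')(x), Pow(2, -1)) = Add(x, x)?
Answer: Rational(1, 177) ≈ 0.0056497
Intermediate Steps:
Function('t')(x) = Mul(4, x) (Function('t')(x) = Mul(2, Add(x, x)) = Mul(2, Mul(2, x)) = Mul(4, x))
Pow(Add(Function('t')(43), Function('c')(34, 29)), -1) = Pow(Add(Mul(4, 43), 5), -1) = Pow(Add(172, 5), -1) = Pow(177, -1) = Rational(1, 177)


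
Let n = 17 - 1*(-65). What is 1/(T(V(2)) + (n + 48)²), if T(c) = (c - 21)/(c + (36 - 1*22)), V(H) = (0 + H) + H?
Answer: 18/304183 ≈ 5.9175e-5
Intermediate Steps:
V(H) = 2*H (V(H) = H + H = 2*H)
n = 82 (n = 17 + 65 = 82)
T(c) = (-21 + c)/(14 + c) (T(c) = (-21 + c)/(c + (36 - 22)) = (-21 + c)/(c + 14) = (-21 + c)/(14 + c))
1/(T(V(2)) + (n + 48)²) = 1/((-21 + 2*2)/(14 + 2*2) + (82 + 48)²) = 1/((-21 + 4)/(14 + 4) + 130²) = 1/(-17/18 + 16900) = 1/(304183/18) = 18/304183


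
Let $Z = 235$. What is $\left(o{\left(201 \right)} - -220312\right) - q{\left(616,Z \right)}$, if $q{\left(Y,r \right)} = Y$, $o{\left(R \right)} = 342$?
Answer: $220038$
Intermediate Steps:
$\left(o{\left(201 \right)} - -220312\right) - q{\left(616,Z \right)} = \left(342 - -220312\right) - 616 = \left(342 + 220312\right) - 616 = 220654 - 616 = 220038$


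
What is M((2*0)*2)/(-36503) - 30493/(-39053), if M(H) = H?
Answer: 30493/39053 ≈ 0.78081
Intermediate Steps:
M((2*0)*2)/(-36503) - 30493/(-39053) = ((2*0)*2)/(-36503) - 30493/(-39053) = (0*2)*(-1/36503) - 30493*(-1/39053) = 0*(-1/36503) + 30493/39053 = 0 + 30493/39053 = 30493/39053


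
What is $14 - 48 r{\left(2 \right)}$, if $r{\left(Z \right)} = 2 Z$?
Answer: $-178$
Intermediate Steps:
$14 - 48 r{\left(2 \right)} = 14 - 48 \cdot 2 \cdot 2 = 14 - 192 = -178$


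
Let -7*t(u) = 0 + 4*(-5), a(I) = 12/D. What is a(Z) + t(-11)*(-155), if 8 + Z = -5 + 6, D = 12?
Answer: -3093/7 ≈ -441.86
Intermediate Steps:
Z = -7 (Z = -8 + (-5 + 6) = -8 + 1 = -7)
a(I) = 1 (a(I) = 12/12 = 12*(1/12) = 1)
t(u) = 20/7 (t(u) = -(0 + 4*(-5))/7 = -(0 - 20)/7 = -⅐*(-20) = 20/7)
a(Z) + t(-11)*(-155) = 1 + (20/7)*(-155) = 1 - 3100/7 = -3093/7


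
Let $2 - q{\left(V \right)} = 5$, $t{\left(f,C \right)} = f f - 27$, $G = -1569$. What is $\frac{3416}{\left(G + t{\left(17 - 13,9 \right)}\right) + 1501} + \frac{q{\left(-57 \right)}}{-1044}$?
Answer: $- \frac{1188689}{27492} \approx -43.238$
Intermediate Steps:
$t{\left(f,C \right)} = -27 + f^{2}$ ($t{\left(f,C \right)} = f^{2} - 27 = -27 + f^{2}$)
$q{\left(V \right)} = -3$ ($q{\left(V \right)} = 2 - 5 = -3$)
$\frac{3416}{\left(G + t{\left(17 - 13,9 \right)}\right) + 1501} + \frac{q{\left(-57 \right)}}{-1044} = \frac{3416}{\left(-1569 - \left(27 - \left(17 - 13\right)^{2}\right)\right) + 1501} - \frac{3}{-1044} = \frac{3416}{\left(-1569 - \left(27 - 4^{2}\right)\right) + 1501} - - \frac{1}{348} = \frac{3416}{\left(-1569 + \left(-27 + 16\right)\right) + 1501} + \frac{1}{348} = \frac{3416}{\left(-1569 - 11\right) + 1501} + \frac{1}{348} = \frac{3416}{-1580 + 1501} + \frac{1}{348} = \frac{3416}{-79} + \frac{1}{348} = 3416 \left(- \frac{1}{79}\right) + \frac{1}{348} = - \frac{3416}{79} + \frac{1}{348} = - \frac{1188689}{27492}$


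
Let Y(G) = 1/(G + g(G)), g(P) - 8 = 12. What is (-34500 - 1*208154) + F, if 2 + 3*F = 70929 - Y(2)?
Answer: -4818257/22 ≈ -2.1901e+5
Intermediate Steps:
g(P) = 20 (g(P) = 8 + 12 = 20)
Y(G) = 1/(20 + G) (Y(G) = 1/(G + 20) = 1/(20 + G))
F = 520131/22 (F = -2/3 + (70929 - 1/(20 + 2))/3 = -2/3 + (70929 - 1/22)/3 = -2/3 + (1/3)*(1560437/22) = -2/3 + 1560437/66 = 520131/22 ≈ 23642.)
(-34500 - 1*208154) + F = (-34500 - 1*208154) + 520131/22 = (-34500 - 208154) + 520131/22 = -242654 + 520131/22 = -4818257/22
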